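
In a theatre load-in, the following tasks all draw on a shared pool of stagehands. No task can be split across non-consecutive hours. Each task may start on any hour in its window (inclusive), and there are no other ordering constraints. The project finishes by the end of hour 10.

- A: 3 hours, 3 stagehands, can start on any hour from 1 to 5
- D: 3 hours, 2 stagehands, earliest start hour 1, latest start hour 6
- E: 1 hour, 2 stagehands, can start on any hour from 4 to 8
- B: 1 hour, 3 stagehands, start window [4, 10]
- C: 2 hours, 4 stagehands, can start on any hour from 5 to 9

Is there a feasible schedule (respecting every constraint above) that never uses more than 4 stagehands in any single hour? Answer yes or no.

yes

Schedule A@1, D@4, E@4, B@7, C@8: h1:3  h2:3  h3:3  h4:4  h5:2  h6:2  h7:3  h8:4  h9:4  h10:0 — peak 4 ≤ 4.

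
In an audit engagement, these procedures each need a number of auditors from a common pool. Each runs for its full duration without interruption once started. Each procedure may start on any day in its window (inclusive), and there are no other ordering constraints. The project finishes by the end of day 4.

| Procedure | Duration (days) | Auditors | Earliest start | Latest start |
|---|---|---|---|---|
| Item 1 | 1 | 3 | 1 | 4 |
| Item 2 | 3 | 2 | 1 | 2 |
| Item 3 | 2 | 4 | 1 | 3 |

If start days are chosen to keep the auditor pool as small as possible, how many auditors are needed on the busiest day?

Early-start (Item 1@1, Item 2@1, Item 3@1) gives peak 9: d1:9  d2:6  d3:2  d4:0.
Shift Item 3→2.
Schedule Item 1@1, Item 2@1, Item 3@2: d1:5  d2:6  d3:6  d4:0 — peak 6.
No arrangement of the 24 feasible schedules does better.

6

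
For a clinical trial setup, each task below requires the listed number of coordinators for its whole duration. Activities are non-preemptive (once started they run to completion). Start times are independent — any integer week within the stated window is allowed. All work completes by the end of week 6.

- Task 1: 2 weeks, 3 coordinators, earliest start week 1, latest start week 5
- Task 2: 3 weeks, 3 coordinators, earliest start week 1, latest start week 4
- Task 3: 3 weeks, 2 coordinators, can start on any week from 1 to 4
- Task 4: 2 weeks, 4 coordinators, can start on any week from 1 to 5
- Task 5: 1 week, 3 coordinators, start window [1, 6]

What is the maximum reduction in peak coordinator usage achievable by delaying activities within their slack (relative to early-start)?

9

Early-start peak: w1:15  w2:12  w3:5  w4:0  w5:0  w6:0 ⇒ 15.
Leveled (Task 1@1, Task 2@1, Task 3@3, Task 4@4, Task 5@6): w1:6  w2:6  w3:5  w4:6  w5:6  w6:3 ⇒ 6.
Reduction 15 − 6 = 9.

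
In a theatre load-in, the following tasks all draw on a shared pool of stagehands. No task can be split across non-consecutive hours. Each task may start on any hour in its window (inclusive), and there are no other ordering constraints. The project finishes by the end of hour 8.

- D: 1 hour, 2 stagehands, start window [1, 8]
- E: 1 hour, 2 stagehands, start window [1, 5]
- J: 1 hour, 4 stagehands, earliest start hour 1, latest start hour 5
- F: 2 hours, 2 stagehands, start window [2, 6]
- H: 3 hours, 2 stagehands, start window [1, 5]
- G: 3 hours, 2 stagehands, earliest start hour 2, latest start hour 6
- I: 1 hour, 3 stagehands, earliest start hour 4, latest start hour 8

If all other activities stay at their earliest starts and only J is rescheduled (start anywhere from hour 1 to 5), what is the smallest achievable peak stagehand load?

J@1: h1:10  h2:6  h3:6  h4:5  h5:0  h6:0  h7:0  h8:0 → peak 10
J@2: h1:6  h2:10  h3:6  h4:5  h5:0  h6:0  h7:0  h8:0 → peak 10
J@3: h1:6  h2:6  h3:10  h4:5  h5:0  h6:0  h7:0  h8:0 → peak 10
J@4: h1:6  h2:6  h3:6  h4:9  h5:0  h6:0  h7:0  h8:0 → peak 9
J@5: h1:6  h2:6  h3:6  h4:5  h5:4  h6:0  h7:0  h8:0 → peak 6
Best is J@5, peak 6.

6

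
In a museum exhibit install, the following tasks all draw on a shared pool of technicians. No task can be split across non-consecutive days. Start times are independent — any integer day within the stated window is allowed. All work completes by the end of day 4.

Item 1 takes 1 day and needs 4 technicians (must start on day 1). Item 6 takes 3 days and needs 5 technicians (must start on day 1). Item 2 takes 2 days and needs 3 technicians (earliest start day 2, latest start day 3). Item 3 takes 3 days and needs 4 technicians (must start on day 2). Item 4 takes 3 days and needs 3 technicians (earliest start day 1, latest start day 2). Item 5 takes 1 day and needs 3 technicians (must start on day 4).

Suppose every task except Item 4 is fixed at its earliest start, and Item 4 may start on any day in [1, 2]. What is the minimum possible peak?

Item 4@1: d1:12  d2:15  d3:15  d4:7 → peak 15
Item 4@2: d1:9  d2:15  d3:15  d4:10 → peak 15
Best is Item 4@1, peak 15.

15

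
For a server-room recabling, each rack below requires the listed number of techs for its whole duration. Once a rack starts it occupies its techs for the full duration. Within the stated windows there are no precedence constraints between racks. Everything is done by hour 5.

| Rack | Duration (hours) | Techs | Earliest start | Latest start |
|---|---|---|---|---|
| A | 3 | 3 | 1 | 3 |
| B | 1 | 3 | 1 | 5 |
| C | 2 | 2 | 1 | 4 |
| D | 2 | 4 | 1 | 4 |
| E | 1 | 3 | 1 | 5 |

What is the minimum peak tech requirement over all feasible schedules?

Early-start (A@1, B@1, C@1, D@1, E@1) gives peak 15: h1:15  h2:9  h3:3  h4:0  h5:0.
Shift C→3, D→4, E→2.
Schedule A@1, B@1, C@3, D@4, E@2: h1:6  h2:6  h3:5  h4:6  h5:4 — peak 6.
Total tech-hours = 27 over 5 hours ⇒ peak ≥ ⌈27/5⌉ = 6, so 6 is optimal.

6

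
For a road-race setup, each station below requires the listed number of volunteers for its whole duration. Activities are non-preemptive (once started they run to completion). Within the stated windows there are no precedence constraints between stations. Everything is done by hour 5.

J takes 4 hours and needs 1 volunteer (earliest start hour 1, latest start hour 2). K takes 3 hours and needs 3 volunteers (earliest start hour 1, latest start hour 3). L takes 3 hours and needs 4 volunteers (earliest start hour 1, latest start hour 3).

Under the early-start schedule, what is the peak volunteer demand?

8

Early-start schedule: J@1, K@1, L@1.
Load per hour: hour 1: 8, hour 2: 8, hour 3: 8, hour 4: 1, hour 5: 0.
Peak is 8.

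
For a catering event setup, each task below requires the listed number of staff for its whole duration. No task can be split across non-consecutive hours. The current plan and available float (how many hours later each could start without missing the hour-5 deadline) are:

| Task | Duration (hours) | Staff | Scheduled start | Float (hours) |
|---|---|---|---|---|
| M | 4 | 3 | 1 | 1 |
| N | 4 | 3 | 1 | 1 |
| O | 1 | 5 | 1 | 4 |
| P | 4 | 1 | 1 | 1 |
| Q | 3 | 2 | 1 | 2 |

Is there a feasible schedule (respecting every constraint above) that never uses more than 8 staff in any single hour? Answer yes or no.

no

The minimum achievable peak is 9; 8 < 9, so no feasible schedule stays within the cap.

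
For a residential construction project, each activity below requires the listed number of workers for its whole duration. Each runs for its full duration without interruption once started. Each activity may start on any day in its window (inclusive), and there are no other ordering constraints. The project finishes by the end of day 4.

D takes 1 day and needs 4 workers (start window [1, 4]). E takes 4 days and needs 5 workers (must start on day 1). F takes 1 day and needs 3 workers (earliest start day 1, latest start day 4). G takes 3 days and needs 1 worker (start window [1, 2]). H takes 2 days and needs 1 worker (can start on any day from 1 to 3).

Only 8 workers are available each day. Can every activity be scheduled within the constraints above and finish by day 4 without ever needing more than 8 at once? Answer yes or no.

no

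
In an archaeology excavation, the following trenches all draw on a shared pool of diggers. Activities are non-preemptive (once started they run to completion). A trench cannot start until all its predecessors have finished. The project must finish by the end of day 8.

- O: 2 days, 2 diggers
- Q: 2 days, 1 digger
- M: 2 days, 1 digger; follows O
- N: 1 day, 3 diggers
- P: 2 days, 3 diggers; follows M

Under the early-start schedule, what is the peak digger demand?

6

Early-start schedule: O@1, Q@1, M@3, N@1, P@5.
Load per day: day 1: 6, day 2: 3, day 3: 1, day 4: 1, day 5: 3, day 6: 3, day 7: 0, day 8: 0.
Peak is 6.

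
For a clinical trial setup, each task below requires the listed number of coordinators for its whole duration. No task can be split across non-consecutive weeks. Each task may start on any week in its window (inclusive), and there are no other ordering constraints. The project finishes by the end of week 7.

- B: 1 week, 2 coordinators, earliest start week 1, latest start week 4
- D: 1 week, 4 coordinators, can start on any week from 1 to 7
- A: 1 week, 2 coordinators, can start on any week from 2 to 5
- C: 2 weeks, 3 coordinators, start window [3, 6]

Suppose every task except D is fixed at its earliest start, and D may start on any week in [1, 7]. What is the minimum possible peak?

D@1: w1:6  w2:2  w3:3  w4:3  w5:0  w6:0  w7:0 → peak 6
D@2: w1:2  w2:6  w3:3  w4:3  w5:0  w6:0  w7:0 → peak 6
D@3: w1:2  w2:2  w3:7  w4:3  w5:0  w6:0  w7:0 → peak 7
D@4: w1:2  w2:2  w3:3  w4:7  w5:0  w6:0  w7:0 → peak 7
D@5: w1:2  w2:2  w3:3  w4:3  w5:4  w6:0  w7:0 → peak 4
D@6: w1:2  w2:2  w3:3  w4:3  w5:0  w6:4  w7:0 → peak 4
D@7: w1:2  w2:2  w3:3  w4:3  w5:0  w6:0  w7:4 → peak 4
Best is D@5, peak 4.

4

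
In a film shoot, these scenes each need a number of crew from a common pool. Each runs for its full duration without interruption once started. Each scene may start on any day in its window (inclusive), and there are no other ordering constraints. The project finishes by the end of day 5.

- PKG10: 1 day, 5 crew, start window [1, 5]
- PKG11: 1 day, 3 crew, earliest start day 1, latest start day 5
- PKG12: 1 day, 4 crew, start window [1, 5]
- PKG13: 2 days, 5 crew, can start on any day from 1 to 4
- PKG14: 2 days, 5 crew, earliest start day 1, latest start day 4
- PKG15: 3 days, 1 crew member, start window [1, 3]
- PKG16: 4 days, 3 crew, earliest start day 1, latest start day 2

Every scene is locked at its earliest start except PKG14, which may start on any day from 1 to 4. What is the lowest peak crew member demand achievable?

21

PKG14@1: d1:26  d2:14  d3:4  d4:3  d5:0 → peak 26
PKG14@2: d1:21  d2:14  d3:9  d4:3  d5:0 → peak 21
PKG14@3: d1:21  d2:9  d3:9  d4:8  d5:0 → peak 21
PKG14@4: d1:21  d2:9  d3:4  d4:8  d5:5 → peak 21
Best is PKG14@2, peak 21.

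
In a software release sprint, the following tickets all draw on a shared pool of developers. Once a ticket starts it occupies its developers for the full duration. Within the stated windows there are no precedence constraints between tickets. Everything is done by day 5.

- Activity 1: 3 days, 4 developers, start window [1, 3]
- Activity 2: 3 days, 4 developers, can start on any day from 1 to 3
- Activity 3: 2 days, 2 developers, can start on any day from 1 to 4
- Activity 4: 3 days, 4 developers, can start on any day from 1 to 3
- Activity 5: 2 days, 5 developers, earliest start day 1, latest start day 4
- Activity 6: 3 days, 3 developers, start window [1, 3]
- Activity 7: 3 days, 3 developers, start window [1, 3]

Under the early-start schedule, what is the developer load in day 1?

25

At early start, day 1 has: Activity 1, Activity 2, Activity 3, Activity 4, Activity 5, Activity 6, Activity 7.
Demand: 4 + 4 + 2 + 4 + 5 + 3 + 3 = 25.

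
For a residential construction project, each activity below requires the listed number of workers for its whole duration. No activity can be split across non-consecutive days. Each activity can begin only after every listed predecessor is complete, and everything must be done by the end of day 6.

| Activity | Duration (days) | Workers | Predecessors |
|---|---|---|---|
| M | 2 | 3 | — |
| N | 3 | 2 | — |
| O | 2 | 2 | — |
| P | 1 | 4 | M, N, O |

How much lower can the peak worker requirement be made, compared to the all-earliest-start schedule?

3

Early-start peak: d1:7  d2:7  d3:2  d4:4  d5:0  d6:0 ⇒ 7.
Leveled (M@1, N@3, O@3, P@6): d1:3  d2:3  d3:4  d4:4  d5:2  d6:4 ⇒ 4.
Reduction 7 − 4 = 3.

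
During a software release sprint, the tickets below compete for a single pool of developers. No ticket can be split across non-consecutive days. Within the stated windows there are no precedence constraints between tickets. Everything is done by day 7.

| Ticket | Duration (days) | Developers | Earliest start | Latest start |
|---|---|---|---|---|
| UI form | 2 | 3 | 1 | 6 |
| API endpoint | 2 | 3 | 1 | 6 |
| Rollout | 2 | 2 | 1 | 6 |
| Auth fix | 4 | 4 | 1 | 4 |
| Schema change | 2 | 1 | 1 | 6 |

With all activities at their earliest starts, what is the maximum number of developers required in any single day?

Early-start schedule: UI form@1, API endpoint@1, Rollout@1, Auth fix@1, Schema change@1.
Load per day: day 1: 13, day 2: 13, day 3: 4, day 4: 4, day 5: 0, day 6: 0, day 7: 0.
Peak is 13.

13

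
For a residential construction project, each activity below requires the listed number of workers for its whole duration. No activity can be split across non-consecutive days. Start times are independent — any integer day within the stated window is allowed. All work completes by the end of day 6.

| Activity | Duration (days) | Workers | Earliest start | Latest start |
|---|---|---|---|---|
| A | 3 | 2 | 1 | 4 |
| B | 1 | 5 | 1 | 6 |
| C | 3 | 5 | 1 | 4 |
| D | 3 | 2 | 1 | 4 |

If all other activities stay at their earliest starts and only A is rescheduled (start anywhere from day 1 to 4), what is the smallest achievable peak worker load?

12

A@1: d1:14  d2:9  d3:9  d4:0  d5:0  d6:0 → peak 14
A@2: d1:12  d2:9  d3:9  d4:2  d5:0  d6:0 → peak 12
A@3: d1:12  d2:7  d3:9  d4:2  d5:2  d6:0 → peak 12
A@4: d1:12  d2:7  d3:7  d4:2  d5:2  d6:2 → peak 12
Best is A@2, peak 12.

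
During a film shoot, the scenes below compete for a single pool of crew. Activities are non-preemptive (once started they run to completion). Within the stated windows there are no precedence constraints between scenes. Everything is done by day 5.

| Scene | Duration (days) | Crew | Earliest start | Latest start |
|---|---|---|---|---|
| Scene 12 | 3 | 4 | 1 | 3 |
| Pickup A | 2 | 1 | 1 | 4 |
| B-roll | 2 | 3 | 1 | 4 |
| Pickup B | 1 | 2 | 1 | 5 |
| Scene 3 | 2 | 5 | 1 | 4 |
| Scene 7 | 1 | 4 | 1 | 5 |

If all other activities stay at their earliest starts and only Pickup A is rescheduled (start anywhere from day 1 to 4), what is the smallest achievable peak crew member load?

18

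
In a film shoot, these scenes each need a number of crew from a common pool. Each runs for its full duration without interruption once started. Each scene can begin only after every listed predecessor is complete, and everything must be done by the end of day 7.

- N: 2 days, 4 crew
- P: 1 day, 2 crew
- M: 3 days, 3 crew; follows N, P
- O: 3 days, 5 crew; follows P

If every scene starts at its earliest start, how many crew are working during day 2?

9

At early start, day 2 has: N, O.
Demand: 4 + 5 = 9.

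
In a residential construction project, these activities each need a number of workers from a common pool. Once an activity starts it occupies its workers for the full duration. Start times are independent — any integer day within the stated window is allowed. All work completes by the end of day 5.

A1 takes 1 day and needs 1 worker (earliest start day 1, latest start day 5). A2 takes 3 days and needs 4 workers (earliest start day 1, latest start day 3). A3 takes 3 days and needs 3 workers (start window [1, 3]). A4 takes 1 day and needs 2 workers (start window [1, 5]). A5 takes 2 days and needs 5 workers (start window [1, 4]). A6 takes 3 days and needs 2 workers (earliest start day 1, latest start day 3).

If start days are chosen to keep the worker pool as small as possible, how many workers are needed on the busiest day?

Early-start (A1@1, A2@1, A3@1, A4@1, A5@1, A6@1) gives peak 17: d1:17  d2:14  d3:9  d4:0  d5:0.
Shift A4→2, A5→4, A6→3.
Schedule A1@1, A2@1, A3@1, A4@2, A5@4, A6@3: d1:8  d2:9  d3:9  d4:7  d5:7 — peak 9.

9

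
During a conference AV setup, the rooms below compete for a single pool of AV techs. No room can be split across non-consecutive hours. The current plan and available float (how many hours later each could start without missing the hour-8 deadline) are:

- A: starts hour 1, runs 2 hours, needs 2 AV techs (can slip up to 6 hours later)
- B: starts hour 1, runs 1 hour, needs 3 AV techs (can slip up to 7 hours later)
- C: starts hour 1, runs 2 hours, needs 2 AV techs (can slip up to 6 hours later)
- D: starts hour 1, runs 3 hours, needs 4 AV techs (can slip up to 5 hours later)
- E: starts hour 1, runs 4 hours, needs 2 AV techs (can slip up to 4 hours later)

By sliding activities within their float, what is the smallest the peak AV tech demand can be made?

4

Early-start (A@1, B@1, C@1, D@1, E@1) gives peak 13: h1:13  h2:10  h3:6  h4:2  h5:0  h6:0  h7:0  h8:0.
Shift B→5, C→3, D→6.
Schedule A@1, B@5, C@3, D@6, E@1: h1:4  h2:4  h3:4  h4:4  h5:3  h6:4  h7:4  h8:4 — peak 4.
Total AV tech-hours = 31 over 8 hours ⇒ peak ≥ ⌈31/8⌉ = 4, so 4 is optimal.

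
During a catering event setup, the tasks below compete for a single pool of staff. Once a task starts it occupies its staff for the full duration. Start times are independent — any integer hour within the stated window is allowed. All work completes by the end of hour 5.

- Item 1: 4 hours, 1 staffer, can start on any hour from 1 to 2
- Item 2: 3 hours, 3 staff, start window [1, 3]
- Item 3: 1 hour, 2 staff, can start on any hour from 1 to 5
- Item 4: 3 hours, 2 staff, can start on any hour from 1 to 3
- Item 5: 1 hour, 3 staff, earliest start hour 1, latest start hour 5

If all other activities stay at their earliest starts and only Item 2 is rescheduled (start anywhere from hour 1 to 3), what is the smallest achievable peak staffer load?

8

Item 2@1: h1:11  h2:6  h3:6  h4:1  h5:0 → peak 11
Item 2@2: h1:8  h2:6  h3:6  h4:4  h5:0 → peak 8
Item 2@3: h1:8  h2:3  h3:6  h4:4  h5:3 → peak 8
Best is Item 2@2, peak 8.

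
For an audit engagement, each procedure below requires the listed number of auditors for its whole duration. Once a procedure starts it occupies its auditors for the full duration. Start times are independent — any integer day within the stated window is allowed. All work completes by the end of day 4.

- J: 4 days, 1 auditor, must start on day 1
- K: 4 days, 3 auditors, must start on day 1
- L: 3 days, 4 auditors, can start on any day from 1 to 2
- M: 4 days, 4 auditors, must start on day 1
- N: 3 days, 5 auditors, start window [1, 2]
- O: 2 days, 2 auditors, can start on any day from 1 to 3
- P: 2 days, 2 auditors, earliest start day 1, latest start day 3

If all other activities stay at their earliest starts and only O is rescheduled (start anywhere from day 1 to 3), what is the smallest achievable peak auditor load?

O@1: d1:21  d2:21  d3:17  d4:8 → peak 21
O@2: d1:19  d2:21  d3:19  d4:8 → peak 21
O@3: d1:19  d2:19  d3:19  d4:10 → peak 19
Best is O@3, peak 19.

19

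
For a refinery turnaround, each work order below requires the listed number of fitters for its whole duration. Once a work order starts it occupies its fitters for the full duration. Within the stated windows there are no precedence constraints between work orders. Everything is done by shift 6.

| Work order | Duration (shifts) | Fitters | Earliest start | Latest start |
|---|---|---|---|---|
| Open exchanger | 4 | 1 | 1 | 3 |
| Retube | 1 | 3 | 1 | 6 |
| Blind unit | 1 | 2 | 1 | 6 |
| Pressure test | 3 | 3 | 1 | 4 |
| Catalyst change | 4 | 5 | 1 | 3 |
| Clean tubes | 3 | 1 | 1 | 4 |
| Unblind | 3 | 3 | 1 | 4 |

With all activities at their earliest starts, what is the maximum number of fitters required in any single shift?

Early-start schedule: Open exchanger@1, Retube@1, Blind unit@1, Pressure test@1, Catalyst change@1, Clean tubes@1, Unblind@1.
Load per shift: shift 1: 18, shift 2: 13, shift 3: 13, shift 4: 6, shift 5: 0, shift 6: 0.
Peak is 18.

18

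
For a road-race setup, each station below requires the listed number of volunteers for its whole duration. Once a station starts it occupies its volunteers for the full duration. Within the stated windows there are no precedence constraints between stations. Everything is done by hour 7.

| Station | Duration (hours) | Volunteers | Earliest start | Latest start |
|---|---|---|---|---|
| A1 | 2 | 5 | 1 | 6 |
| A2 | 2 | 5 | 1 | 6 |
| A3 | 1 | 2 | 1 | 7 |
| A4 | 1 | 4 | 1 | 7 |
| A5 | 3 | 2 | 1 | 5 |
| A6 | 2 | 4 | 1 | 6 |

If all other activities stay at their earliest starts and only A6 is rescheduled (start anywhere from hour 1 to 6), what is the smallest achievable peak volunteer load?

18

A6@1: h1:22  h2:16  h3:2  h4:0  h5:0  h6:0  h7:0 → peak 22
A6@2: h1:18  h2:16  h3:6  h4:0  h5:0  h6:0  h7:0 → peak 18
A6@3: h1:18  h2:12  h3:6  h4:4  h5:0  h6:0  h7:0 → peak 18
A6@4: h1:18  h2:12  h3:2  h4:4  h5:4  h6:0  h7:0 → peak 18
A6@5: h1:18  h2:12  h3:2  h4:0  h5:4  h6:4  h7:0 → peak 18
A6@6: h1:18  h2:12  h3:2  h4:0  h5:0  h6:4  h7:4 → peak 18
Best is A6@2, peak 18.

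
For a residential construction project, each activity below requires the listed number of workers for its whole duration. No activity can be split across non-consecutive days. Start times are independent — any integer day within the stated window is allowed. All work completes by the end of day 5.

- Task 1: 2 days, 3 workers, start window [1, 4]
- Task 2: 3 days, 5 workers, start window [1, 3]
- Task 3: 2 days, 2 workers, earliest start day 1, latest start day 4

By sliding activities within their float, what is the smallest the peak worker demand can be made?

5

Early-start (Task 1@1, Task 2@1, Task 3@1) gives peak 10: d1:10  d2:10  d3:5  d4:0  d5:0.
Shift Task 2→3.
Schedule Task 1@1, Task 2@3, Task 3@1: d1:5  d2:5  d3:5  d4:5  d5:5 — peak 5.
Total worker-days = 25 over 5 days ⇒ peak ≥ ⌈25/5⌉ = 5, so 5 is optimal.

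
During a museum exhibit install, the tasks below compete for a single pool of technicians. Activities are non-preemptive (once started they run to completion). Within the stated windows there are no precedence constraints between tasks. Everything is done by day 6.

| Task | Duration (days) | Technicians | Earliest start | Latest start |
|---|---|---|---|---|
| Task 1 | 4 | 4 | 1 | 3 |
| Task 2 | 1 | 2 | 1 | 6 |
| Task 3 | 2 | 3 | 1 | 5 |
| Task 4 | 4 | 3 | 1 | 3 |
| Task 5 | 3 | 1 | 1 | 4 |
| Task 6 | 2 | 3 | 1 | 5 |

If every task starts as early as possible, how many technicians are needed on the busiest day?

Early-start schedule: Task 1@1, Task 2@1, Task 3@1, Task 4@1, Task 5@1, Task 6@1.
Load per day: day 1: 16, day 2: 14, day 3: 8, day 4: 7, day 5: 0, day 6: 0.
Peak is 16.

16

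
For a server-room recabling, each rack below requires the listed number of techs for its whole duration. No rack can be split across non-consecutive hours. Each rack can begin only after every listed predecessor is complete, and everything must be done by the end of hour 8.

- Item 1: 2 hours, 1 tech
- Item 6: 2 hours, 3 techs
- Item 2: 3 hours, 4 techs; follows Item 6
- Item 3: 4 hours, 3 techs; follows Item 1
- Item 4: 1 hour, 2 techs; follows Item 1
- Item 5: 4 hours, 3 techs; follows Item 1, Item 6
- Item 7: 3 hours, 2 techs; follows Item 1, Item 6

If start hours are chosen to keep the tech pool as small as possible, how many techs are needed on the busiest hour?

10

Early-start (Item 1@1, Item 6@1, Item 2@3, Item 3@3, Item 4@3, Item 5@3, Item 7@3) gives peak 14: h1:4  h2:4  h3:14  h4:12  h5:12  h6:6  h7:0  h8:0.
Shift Item 5→4, Item 7→6.
Schedule Item 1@1, Item 6@1, Item 2@3, Item 3@3, Item 4@3, Item 5@4, Item 7@6: h1:4  h2:4  h3:9  h4:10  h5:10  h6:8  h7:5  h8:2 — peak 10.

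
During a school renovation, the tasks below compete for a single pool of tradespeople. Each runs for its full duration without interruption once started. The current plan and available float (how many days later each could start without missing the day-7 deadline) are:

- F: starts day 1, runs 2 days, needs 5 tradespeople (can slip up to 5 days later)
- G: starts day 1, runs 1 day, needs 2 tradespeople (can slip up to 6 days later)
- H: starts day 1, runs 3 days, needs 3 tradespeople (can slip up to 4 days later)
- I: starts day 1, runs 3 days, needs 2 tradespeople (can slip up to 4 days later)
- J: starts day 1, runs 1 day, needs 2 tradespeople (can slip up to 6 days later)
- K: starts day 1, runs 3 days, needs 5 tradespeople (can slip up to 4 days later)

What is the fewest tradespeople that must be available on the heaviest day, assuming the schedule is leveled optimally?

Early-start (F@1, G@1, H@1, I@1, J@1, K@1) gives peak 19: d1:19  d2:15  d3:10  d4:0  d5:0  d6:0  d7:0.
Shift H→2, I→3, J→3, K→5.
Schedule F@1, G@1, H@2, I@3, J@3, K@5: d1:7  d2:8  d3:7  d4:5  d5:7  d6:5  d7:5 — peak 8.

8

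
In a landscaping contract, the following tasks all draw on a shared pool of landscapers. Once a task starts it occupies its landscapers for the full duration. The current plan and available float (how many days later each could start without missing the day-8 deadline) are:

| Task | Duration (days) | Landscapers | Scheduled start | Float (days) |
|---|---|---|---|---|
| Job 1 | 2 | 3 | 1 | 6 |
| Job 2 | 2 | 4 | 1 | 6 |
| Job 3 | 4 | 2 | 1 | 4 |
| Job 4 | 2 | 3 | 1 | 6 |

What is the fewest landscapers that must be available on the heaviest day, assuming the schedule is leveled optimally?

Early-start (Job 1@1, Job 2@1, Job 3@1, Job 4@1) gives peak 12: d1:12  d2:12  d3:2  d4:2  d5:0  d6:0  d7:0  d8:0.
Shift Job 2→3, Job 3→5, Job 4→5.
Schedule Job 1@1, Job 2@3, Job 3@5, Job 4@5: d1:3  d2:3  d3:4  d4:4  d5:5  d6:5  d7:2  d8:2 — peak 5.

5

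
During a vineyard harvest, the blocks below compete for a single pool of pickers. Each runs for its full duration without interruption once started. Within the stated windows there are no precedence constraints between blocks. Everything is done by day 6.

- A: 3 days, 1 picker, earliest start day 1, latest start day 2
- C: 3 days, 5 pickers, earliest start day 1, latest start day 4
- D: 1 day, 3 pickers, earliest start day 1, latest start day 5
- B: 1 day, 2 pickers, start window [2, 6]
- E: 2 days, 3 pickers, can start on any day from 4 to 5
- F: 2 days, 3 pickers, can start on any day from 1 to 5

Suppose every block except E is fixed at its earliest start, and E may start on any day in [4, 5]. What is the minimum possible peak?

12

E@4: d1:12  d2:11  d3:6  d4:3  d5:3  d6:0 → peak 12
E@5: d1:12  d2:11  d3:6  d4:0  d5:3  d6:3 → peak 12
Best is E@4, peak 12.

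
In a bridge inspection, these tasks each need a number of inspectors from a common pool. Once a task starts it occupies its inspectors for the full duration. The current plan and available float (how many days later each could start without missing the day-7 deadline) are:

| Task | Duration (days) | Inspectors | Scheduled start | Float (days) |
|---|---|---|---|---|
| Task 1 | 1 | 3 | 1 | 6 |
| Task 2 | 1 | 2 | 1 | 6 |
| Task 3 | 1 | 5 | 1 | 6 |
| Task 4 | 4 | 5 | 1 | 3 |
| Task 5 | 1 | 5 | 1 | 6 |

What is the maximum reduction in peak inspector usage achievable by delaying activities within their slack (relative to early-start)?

15

Early-start peak: d1:20  d2:5  d3:5  d4:5  d5:0  d6:0  d7:0 ⇒ 20.
Leveled (Task 1@1, Task 2@1, Task 3@2, Task 4@3, Task 5@7): d1:5  d2:5  d3:5  d4:5  d5:5  d6:5  d7:5 ⇒ 5.
Reduction 20 − 5 = 15.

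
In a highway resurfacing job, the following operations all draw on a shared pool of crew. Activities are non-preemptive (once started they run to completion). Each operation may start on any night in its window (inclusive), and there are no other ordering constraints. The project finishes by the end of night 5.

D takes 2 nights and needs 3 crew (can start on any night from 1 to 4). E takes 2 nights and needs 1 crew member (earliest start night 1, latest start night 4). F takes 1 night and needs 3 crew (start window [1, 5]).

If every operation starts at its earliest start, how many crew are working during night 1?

7

At early start, night 1 has: D, E, F.
Demand: 3 + 1 + 3 = 7.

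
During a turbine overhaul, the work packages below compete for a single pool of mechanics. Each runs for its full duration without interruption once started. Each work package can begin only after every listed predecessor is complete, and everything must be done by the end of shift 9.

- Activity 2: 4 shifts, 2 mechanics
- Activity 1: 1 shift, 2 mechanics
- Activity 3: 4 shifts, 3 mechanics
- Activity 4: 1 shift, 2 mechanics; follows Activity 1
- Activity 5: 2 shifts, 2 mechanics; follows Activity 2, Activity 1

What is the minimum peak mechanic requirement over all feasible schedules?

Early-start (Activity 2@1, Activity 1@1, Activity 3@1, Activity 4@2, Activity 5@5) gives peak 7: s1:7  s2:7  s3:5  s4:5  s5:2  s6:2  s7:0  s8:0  s9:0.
Shift Activity 3→2, Activity 4→5, Activity 5→6.
Schedule Activity 2@1, Activity 1@1, Activity 3@2, Activity 4@5, Activity 5@6: s1:4  s2:5  s3:5  s4:5  s5:5  s6:2  s7:2  s8:0  s9:0 — peak 5.

5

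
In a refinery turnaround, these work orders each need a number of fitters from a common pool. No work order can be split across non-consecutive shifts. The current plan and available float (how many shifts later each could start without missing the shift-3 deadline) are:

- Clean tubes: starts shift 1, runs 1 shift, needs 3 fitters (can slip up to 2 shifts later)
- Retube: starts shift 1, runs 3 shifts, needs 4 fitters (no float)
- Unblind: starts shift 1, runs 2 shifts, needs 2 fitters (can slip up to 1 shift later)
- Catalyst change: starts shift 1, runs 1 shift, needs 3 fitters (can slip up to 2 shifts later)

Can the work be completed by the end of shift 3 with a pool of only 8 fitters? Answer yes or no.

no

The minimum achievable peak is 9; 8 < 9, so no feasible schedule stays within the cap.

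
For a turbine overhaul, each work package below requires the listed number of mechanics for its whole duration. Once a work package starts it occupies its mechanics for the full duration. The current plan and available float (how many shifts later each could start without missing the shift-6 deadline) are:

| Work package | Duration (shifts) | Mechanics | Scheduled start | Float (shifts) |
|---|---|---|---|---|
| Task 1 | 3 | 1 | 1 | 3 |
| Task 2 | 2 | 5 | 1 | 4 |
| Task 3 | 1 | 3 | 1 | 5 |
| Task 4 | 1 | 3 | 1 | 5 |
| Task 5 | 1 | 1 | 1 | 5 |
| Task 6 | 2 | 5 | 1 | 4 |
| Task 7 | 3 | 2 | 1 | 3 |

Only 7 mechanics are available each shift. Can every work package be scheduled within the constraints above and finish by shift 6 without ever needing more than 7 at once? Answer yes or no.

yes

Schedule Task 1@1, Task 2@1, Task 3@3, Task 4@3, Task 5@1, Task 6@4, Task 7@4: s1:7  s2:6  s3:7  s4:7  s5:7  s6:2 — peak 7 ≤ 7.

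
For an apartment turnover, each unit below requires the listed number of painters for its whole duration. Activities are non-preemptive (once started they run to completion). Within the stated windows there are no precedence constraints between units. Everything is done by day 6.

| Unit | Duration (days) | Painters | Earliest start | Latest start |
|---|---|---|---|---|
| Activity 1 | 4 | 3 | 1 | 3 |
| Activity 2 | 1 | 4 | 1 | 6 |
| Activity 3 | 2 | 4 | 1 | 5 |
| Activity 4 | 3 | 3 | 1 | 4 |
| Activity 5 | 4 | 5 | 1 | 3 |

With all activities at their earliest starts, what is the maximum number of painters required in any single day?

Early-start schedule: Activity 1@1, Activity 2@1, Activity 3@1, Activity 4@1, Activity 5@1.
Load per day: day 1: 19, day 2: 15, day 3: 11, day 4: 8, day 5: 0, day 6: 0.
Peak is 19.

19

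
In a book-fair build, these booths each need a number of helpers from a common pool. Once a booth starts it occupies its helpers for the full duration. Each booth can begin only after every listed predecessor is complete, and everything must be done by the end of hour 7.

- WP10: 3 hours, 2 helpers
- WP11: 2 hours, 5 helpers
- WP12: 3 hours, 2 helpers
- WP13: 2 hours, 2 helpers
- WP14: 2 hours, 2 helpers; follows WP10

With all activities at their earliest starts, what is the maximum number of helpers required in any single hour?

11

Early-start schedule: WP10@1, WP11@1, WP12@1, WP13@1, WP14@4.
Load per hour: hour 1: 11, hour 2: 11, hour 3: 4, hour 4: 2, hour 5: 2, hour 6: 0, hour 7: 0.
Peak is 11.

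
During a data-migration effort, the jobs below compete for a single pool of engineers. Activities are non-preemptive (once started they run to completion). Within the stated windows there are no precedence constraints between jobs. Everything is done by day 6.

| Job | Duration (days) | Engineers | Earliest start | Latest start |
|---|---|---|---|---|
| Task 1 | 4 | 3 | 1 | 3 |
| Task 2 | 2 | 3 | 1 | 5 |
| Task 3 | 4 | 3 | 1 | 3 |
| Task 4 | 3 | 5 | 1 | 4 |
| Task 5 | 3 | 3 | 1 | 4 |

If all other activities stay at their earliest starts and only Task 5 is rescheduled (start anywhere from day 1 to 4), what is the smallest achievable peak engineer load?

Task 5@1: d1:17  d2:17  d3:14  d4:6  d5:0  d6:0 → peak 17
Task 5@2: d1:14  d2:17  d3:14  d4:9  d5:0  d6:0 → peak 17
Task 5@3: d1:14  d2:14  d3:14  d4:9  d5:3  d6:0 → peak 14
Task 5@4: d1:14  d2:14  d3:11  d4:9  d5:3  d6:3 → peak 14
Best is Task 5@3, peak 14.

14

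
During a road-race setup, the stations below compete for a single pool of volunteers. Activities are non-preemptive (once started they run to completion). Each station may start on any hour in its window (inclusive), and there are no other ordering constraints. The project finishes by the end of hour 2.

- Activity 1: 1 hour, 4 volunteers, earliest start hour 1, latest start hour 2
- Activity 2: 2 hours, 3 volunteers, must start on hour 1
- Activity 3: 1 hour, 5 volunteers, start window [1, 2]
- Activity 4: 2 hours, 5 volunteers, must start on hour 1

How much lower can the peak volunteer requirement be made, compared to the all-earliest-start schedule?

Early-start peak: h1:17  h2:8 ⇒ 17.
Leveled (Activity 1@1, Activity 2@1, Activity 3@2, Activity 4@1): h1:12  h2:13 ⇒ 13.
Reduction 17 − 13 = 4.

4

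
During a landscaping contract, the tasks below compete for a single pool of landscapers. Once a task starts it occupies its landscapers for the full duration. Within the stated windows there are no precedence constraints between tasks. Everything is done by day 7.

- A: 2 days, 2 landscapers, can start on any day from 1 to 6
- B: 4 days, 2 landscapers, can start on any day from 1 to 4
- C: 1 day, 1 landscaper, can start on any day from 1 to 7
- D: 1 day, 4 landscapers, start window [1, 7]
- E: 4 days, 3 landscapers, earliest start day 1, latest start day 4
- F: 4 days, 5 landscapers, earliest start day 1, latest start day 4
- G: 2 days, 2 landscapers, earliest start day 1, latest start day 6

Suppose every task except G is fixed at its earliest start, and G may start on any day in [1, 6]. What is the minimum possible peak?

17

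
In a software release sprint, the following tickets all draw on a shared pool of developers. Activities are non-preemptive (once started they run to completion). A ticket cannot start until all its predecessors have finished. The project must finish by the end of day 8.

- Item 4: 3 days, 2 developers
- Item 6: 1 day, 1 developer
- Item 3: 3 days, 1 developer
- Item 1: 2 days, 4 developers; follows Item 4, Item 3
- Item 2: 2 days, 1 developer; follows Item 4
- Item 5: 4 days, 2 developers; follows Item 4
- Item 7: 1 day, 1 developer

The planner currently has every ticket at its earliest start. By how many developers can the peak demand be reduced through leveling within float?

Early-start peak: d1:5  d2:3  d3:3  d4:7  d5:7  d6:2  d7:2  d8:0 ⇒ 7.
Leveled (Item 4@1, Item 6@1, Item 3@1, Item 1@4, Item 2@6, Item 5@4, Item 7@1): d1:5  d2:3  d3:3  d4:6  d5:6  d6:3  d7:3  d8:0 ⇒ 6.
Reduction 7 − 6 = 1.

1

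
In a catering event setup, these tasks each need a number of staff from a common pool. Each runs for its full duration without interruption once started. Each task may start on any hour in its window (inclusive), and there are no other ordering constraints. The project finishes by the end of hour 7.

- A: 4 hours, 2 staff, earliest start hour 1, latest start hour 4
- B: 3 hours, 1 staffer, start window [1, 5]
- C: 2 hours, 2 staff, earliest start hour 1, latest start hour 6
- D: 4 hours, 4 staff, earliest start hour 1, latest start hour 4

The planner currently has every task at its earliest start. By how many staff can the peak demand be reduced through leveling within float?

3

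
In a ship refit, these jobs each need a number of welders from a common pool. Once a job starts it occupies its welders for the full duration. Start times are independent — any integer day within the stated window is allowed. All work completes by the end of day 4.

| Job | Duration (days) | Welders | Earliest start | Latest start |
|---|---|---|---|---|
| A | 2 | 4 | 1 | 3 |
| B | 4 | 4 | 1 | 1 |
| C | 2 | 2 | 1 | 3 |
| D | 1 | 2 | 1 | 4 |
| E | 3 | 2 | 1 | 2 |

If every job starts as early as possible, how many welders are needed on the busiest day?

14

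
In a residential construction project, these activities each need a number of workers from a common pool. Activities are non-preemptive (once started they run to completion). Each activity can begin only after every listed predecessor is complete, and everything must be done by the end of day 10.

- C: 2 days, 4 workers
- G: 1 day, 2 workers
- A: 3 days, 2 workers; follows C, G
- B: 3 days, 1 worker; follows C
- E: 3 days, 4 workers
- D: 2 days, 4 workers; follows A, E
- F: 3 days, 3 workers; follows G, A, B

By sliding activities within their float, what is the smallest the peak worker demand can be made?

7

Early-start (C@1, G@1, A@3, B@3, E@1, D@6, F@6) gives peak 10: d1:10  d2:8  d3:7  d4:3  d5:3  d6:7  d7:7  d8:3  d9:0  d10:0.
Shift E→3.
Schedule C@1, G@1, A@3, B@3, E@3, D@6, F@6: d1:6  d2:4  d3:7  d4:7  d5:7  d6:7  d7:7  d8:3  d9:0  d10:0 — peak 7.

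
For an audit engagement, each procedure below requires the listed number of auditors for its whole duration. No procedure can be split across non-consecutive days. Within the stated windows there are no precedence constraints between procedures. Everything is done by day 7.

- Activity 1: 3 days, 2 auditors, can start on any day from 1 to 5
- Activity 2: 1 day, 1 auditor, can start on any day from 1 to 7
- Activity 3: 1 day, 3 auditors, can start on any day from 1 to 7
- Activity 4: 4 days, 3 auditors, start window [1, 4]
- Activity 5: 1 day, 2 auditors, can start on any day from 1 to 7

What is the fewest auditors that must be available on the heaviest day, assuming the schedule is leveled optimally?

Early-start (Activity 1@1, Activity 2@1, Activity 3@1, Activity 4@1, Activity 5@1) gives peak 11: d1:11  d2:5  d3:5  d4:3  d5:0  d6:0  d7:0.
Shift Activity 3→2, Activity 4→3.
Schedule Activity 1@1, Activity 2@1, Activity 3@2, Activity 4@3, Activity 5@1: d1:5  d2:5  d3:5  d4:3  d5:3  d6:3  d7:0 — peak 5.

5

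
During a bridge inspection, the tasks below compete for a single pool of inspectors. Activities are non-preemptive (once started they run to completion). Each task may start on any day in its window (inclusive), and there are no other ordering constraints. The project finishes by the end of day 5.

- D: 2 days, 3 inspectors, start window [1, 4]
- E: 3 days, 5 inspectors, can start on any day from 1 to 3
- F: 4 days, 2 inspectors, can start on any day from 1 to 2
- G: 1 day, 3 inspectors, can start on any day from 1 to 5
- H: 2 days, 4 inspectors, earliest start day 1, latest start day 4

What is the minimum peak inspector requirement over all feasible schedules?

Early-start (D@1, E@1, F@1, G@1, H@1) gives peak 17: d1:17  d2:14  d3:7  d4:2  d5:0.
Shift E→3, G→5.
Schedule D@1, E@3, F@1, G@5, H@1: d1:9  d2:9  d3:7  d4:7  d5:8 — peak 9.

9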